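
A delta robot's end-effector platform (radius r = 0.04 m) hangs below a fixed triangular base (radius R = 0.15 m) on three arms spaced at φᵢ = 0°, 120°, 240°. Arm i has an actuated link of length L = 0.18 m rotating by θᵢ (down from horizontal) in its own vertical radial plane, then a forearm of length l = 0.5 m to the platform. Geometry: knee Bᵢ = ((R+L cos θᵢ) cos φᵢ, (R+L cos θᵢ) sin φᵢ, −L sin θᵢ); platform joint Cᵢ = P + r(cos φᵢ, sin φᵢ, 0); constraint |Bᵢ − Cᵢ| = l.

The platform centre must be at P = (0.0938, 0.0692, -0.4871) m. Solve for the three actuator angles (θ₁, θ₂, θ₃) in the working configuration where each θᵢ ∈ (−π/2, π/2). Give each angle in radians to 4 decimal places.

arm 1 (φ=0.0°): x'=0.0938, y'=0.0692
  A cos θ + B sin θ = C:  0.0162·cos θ + -0.4871·sin θ = -0.0687
  √(A²+B²)=0.4874;  θ1 = -1.5376+1.7121 ≈ 0.1746
φ2=120.0° → target in arm frame (0.0130, -0.1158)
  A cos θ + B sin θ = C:  0.0970·cos θ + -0.4871·sin θ = -0.1180
  θ2 = atan2(B,A) + arccos(C/0.4967) = 0.4364
arm 3 (φ=240.0°): x'=-0.1068, y'=0.0466
  A=0.2168, B=-0.4871, C=(l²−L²−A²−y'²−z²)/(2L)=-0.1913
  γ=atan2(-0.4871,0.2168)=-1.1520;  ψ=arccos(-0.3587)=1.9377;  θ3=γ+ψ≈0.7857

θ₁ = 0.1746, θ₂ = 0.4364, θ₃ = 0.7857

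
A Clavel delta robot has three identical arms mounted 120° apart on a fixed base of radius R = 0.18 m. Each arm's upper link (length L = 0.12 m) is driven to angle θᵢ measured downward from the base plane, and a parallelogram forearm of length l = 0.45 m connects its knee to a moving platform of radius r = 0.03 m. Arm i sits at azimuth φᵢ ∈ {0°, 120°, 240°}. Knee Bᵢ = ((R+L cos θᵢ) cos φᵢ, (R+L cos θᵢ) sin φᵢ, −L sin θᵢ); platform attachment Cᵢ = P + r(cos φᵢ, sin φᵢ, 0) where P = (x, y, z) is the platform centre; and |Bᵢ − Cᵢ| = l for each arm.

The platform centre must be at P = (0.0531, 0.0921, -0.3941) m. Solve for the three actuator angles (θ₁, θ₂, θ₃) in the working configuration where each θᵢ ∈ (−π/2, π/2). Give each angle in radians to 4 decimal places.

arm 1 (φ=0.0°): x'=0.0531, y'=0.0921
  A cos θ + B sin θ = C:  0.0969·cos θ + -0.3941·sin θ = 0.0621
  √(A²+B²)=0.4058;  θ1 = -1.3297+1.4171 ≈ 0.0874
rotate P by −φ2: (0.0532, -0.0920, -0.3941)
  A=0.0968, B=-0.3941, C=(l²−L²−A²−y'²−z²)/(2L)=0.0623
  γ=atan2(-0.3941,0.0968)=-1.3300;  ψ=arccos(0.1535)=1.4167;  θ2=γ+ψ≈0.0868
rotate P by −φ3: (-0.1063, -0.0001, -0.3941)
  A cos θ + B sin θ = C:  0.2563·cos θ + -0.3941·sin θ = -0.1371
  θ3 = atan2(B,A) + arccos(C/0.4701) = 0.8726

θ₁ = 0.0874, θ₂ = 0.0868, θ₃ = 0.8726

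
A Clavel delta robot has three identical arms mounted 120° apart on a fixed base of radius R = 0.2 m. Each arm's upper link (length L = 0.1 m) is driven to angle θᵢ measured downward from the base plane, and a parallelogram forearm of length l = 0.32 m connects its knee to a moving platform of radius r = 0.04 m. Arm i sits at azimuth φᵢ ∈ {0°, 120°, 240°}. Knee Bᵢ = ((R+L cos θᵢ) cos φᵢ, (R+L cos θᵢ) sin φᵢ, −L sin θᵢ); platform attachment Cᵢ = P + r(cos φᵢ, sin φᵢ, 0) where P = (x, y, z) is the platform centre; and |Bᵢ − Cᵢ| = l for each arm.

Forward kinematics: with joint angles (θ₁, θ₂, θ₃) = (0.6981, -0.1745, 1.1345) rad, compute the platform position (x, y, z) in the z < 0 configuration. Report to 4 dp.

arm 1 at φ=0.0°: e+L cos θ1 = 0.2366;  S1 = (0.2366, 0.0000, -0.0643)
S2 = (0.2585·cos120.0°, 0.2585·sin120.0°, 0.0174) = (-0.1292, 0.2239, 0.0174)
φ3=240.0°: virtual centre (-0.1011, -0.1752, -0.0906), radius l
|S₂|²−|S₁|² = 0.0070;  |S₃|²−|S₁|² = -0.0110
plane₁₂: -0.7317x+0.4477y+0.1633z = 0.0070
det = 0.5587;  x = 0.0044+0.0601z,  y = 0.0229+-0.2664z
quadratic in z: (1.0746)z²+(0.0884)z+(-0.0438)=0, √Δ=0.4430 → z ∈ {-0.2473, 0.1650}; z = -0.2473 (taking z<0)
x = -0.0105, y = 0.0887

(-0.0105, 0.0887, -0.2473)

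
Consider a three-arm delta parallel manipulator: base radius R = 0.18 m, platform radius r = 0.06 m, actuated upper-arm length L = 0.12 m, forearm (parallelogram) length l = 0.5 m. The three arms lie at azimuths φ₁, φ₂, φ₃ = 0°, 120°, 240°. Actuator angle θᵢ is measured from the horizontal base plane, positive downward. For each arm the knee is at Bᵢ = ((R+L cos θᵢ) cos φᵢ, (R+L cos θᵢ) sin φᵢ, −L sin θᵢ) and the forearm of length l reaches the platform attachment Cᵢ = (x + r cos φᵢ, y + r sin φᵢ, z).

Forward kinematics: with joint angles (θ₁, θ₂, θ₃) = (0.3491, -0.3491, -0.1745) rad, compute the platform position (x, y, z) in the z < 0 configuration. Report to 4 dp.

φ1=0.0°: virtual centre (0.2328, 0.0000, -0.0410), radius l
arm 2 at φ=120.0°: (R−r)+L cos θ2 = 0.2328;  centre 2 = (-0.1164, 0.2016, 0.0410)
centre 3 = (0.2382·cos240.0°, 0.2382·sin240.0°, 0.0208) = (-0.1191, -0.2063, 0.0208)
eliminate P² terms by subtracting sphere 1 from 2 and 3
[-0.6983 0.4032 0.1642]·P = 0.0000;  [-0.7037 -0.4125 0.1238]·P = 0.0013
Cramer: x(z) = -0.0009+0.2057z;  y(z) = -0.0016-0.0509z
into |P−centre ₁|² = l²: 1.0449z² + -0.0139z + -0.1937 = 0;  Δ = 0.8098;  z = -0.4240 or 0.4373 → z<0 root = -0.4240
x = -0.0881, y = 0.0200

(-0.0881, 0.0200, -0.4240)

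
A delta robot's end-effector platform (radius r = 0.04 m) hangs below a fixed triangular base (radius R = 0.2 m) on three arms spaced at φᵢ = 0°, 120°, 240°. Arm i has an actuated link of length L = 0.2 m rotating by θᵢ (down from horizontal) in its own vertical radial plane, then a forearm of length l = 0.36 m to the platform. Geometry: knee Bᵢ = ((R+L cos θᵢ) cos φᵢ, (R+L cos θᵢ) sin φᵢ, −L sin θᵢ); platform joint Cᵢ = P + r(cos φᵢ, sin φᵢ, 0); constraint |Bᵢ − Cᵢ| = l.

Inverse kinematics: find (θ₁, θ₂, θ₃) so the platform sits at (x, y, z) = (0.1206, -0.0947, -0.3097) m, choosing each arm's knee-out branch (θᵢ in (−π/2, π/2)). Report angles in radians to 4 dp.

θ₁ = 0.2618, θ₂ = 1.3960, θ₃ = 0.7854

arm 1 (φ=0.0°): x'=0.1206, y'=-0.0947
  e−x'=0.0394;  (l²−L²−(e−x')²−y'²−z²)/2L = -0.0421
  γ=atan2(-0.3097,0.0394)=-1.4443;  ψ=arccos(-0.1348)=1.7060;  θ1=γ+ψ≈0.2618
φ2=120.0° → target in arm frame (-0.1423, -0.0571)
  A=0.3023, B=-0.3097, C=(l²−L²−A²−y'²−z²)/(2L)=-0.2524
  γ=atan2(-0.3097,0.3023)=-0.7975;  ψ=arccos(-0.5832)=2.1935;  θ2=γ+ψ≈1.3960
φ3=240.0° → target in arm frame (0.0217, 0.1518)
  A cos θ + B sin θ = C:  0.1383·cos θ + -0.3097·sin θ = -0.1212
  γ=atan2(-0.3097,0.1383)=-1.1508;  ψ=arccos(-0.3573)=1.9362;  θ3=γ+ψ≈0.7854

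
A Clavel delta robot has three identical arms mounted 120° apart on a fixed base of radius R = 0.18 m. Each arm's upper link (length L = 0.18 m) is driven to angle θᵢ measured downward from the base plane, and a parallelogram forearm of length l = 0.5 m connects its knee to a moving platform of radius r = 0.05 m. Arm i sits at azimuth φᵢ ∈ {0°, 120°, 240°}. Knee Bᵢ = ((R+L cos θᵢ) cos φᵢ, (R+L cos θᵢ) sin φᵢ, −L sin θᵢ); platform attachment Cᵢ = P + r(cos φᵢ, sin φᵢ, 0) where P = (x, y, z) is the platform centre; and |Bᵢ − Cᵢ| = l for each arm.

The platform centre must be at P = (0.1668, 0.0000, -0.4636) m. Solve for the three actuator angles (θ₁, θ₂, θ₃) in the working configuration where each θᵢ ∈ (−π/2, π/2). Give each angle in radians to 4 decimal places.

θ₁ = -0.0871, θ₂ = 0.7856, θ₃ = 0.7856

arm 1 (φ=0.0°): x'=0.1668, y'=0.0000
  e−x'=-0.0368;  (l²−L²−(e−x')²−y'²−z²)/2L = 0.0037
  γ=atan2(-0.4636,-0.0368)=-1.6500;  ψ=arccos(0.0079)=1.5629;  θ1=γ+ψ≈-0.0871
rotate P by −φ2: (-0.0834, -0.1445, -0.4636)
  A=0.2134, B=-0.4636, C=(l²−L²−A²−y'²−z²)/(2L)=-0.1770
  √(A²+B²)=0.5104;  θ2 = -1.1394+1.9250 ≈ 0.7856
φ3=240.0° → target in arm frame (-0.0834, 0.1445)
  A cos θ + B sin θ = C:  0.2134·cos θ + -0.4636·sin θ = -0.1770
  γ=atan2(-0.4636,0.2134)=-1.1394;  ψ=arccos(-0.3469)=1.9250;  θ3=γ+ψ≈0.7856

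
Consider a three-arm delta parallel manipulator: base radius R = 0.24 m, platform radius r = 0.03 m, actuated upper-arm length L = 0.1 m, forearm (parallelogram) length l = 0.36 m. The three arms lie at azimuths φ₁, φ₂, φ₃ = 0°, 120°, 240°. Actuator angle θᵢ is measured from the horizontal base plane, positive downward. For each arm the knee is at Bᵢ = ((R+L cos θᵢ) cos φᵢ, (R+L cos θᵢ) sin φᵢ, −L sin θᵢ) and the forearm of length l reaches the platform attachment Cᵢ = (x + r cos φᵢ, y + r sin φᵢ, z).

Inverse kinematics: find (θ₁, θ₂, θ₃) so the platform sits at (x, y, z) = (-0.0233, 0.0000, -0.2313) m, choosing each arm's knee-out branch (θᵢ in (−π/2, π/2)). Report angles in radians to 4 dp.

θ₁ = 0.6111, θ₂ = 0.2617, θ₃ = 0.2617

φ1=0.0° → target in arm frame (-0.0233, 0.0000)
  e−x'=0.2333;  (l²−L²−(e−x')²−y'²−z²)/2L = 0.0584
  γ=atan2(-0.2313,0.2333)=-0.7811;  ψ=arccos(0.1776)=1.3922;  θ1=γ+ψ≈0.6111
φ2=120.0° → target in arm frame (0.0116, 0.0202)
  e−x'=0.1983;  (l²−L²−(e−x')²−y'²−z²)/2L = 0.1318
  γ=atan2(-0.2313,0.1983)=-0.8619;  ψ=arccos(0.4324)=1.1236;  θ2=γ+ψ≈0.2617
rotate P by −φ3: (0.0117, -0.0202, -0.2313)
  A=0.1983, B=-0.2313, C=(l²−L²−A²−y'²−z²)/(2L)=0.1318
  θ3 = atan2(B,A) + arccos(C/0.3047) = 0.2617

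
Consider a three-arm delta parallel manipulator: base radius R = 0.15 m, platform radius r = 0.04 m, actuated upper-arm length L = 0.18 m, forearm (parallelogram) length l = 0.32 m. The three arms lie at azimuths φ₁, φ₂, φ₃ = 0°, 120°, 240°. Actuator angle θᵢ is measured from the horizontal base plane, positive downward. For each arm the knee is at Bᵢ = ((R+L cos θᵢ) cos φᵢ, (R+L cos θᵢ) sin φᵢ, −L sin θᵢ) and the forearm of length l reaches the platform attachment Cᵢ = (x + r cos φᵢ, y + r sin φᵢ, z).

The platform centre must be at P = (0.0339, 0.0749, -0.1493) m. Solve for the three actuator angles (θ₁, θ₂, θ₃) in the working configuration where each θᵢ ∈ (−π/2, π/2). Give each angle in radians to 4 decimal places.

rotate P by −φ1: (0.0339, 0.0749, -0.1493)
  A=0.0761, B=-0.1493, C=(l²−L²−A²−y'²−z²)/(2L)=0.1009
  θ1 = atan2(B,A) + arccos(C/0.1676) = -0.1744
rotate P by −φ2: (0.0479, -0.0668, -0.1493)
  e−x'=0.0621;  (l²−L²−(e−x')²−y'²−z²)/2L = 0.1094
  √(A²+B²)=0.1617;  θ2 = -1.1767+0.8275 ≈ -0.3492
φ3=240.0° → target in arm frame (-0.0818, -0.0081)
  A=0.1918, B=-0.1493, C=(l²−L²−A²−y'²−z²)/(2L)=0.0301
  γ=atan2(-0.1493,0.1918)=-0.6614;  ψ=arccos(0.1240)=1.4465;  θ3=γ+ψ≈0.7851

θ₁ = -0.1744, θ₂ = -0.3492, θ₃ = 0.7851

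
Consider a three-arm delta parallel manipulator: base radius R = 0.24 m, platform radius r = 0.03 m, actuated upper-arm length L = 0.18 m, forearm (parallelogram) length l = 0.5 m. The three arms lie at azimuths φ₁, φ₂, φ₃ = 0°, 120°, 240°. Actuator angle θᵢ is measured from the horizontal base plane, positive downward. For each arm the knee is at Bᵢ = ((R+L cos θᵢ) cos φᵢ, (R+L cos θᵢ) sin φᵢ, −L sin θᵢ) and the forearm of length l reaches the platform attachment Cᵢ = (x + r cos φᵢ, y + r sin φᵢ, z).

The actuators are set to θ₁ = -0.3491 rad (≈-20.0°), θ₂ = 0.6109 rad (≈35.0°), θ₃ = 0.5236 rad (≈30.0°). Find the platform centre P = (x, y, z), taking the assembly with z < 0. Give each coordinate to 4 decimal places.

(0.1078, -0.0111, -0.3583)

arm 1 at φ=0.0°: ρ1 = 0.3791;  S1 = (0.3791, 0.0000, 0.0616)
arm 2 at φ=120.0°: ρ2 = 0.3574;  S2 = (-0.1787, 0.3096, -0.1032)
S3 = (0.3659·cos240.0°, 0.3659·sin240.0°, -0.0900) = (-0.1829, -0.3169, -0.0900)
subtract pairs → two planes through P
[-1.1157 0.6191 -0.3296]·P = -0.0091;  [-1.1242 -0.6337 -0.3031]·P = -0.0056
Cramer: x(z) = 0.0066-0.2827z;  y(z) = -0.0029+0.0231z
into |P−S₁|² = l²: 1.0804z² + 0.0873z + -0.1074 = 0;  Δ = 0.4717;  z = -0.3583 or 0.2774 → z<0 root = -0.3583
x = 0.1078, y = -0.0111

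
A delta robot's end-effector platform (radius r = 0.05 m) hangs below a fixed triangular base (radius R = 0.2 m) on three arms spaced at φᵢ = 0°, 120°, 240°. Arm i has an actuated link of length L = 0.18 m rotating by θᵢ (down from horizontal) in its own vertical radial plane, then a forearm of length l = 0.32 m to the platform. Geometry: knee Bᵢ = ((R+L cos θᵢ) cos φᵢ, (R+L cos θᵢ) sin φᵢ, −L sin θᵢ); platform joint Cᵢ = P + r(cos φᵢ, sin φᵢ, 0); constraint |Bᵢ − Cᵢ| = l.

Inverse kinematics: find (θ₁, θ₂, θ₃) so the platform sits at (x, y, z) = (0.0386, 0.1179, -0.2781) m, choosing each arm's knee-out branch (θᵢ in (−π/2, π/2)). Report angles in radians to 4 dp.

arm 1 (φ=0.0°): x'=0.0386, y'=0.1179
  e−x'=0.1114;  (l²−L²−(e−x')²−y'²−z²)/2L = -0.0935
  √(A²+B²)=0.2996;  θ1 = -1.1898+1.8881 ≈ 0.6983
φ2=120.0° → target in arm frame (0.0828, -0.0924)
  e−x'=0.0672;  (l²−L²−(e−x')²−y'²−z²)/2L = -0.0566
  √(A²+B²)=0.2861;  θ2 = -1.3337+1.7701 ≈ 0.4363
arm 3 (φ=240.0°): x'=-0.1214, y'=-0.0255
  A=0.2714, B=-0.2781, C=(l²−L²−A²−y'²−z²)/(2L)=-0.2268
  θ3 = atan2(B,A) + arccos(C/0.3886) = 1.3965

θ₁ = 0.6983, θ₂ = 0.4363, θ₃ = 1.3965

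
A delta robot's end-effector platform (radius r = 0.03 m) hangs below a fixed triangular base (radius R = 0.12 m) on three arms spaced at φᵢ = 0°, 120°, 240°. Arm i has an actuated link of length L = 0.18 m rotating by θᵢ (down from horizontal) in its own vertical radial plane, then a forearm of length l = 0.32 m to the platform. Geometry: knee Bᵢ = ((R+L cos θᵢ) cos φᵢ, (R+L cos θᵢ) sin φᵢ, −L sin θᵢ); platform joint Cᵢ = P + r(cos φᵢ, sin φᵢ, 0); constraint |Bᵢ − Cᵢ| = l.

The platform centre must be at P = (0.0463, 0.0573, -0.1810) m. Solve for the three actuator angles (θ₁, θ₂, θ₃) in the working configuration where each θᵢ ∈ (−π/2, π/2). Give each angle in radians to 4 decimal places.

φ1=0.0° → target in arm frame (0.0463, 0.0573)
  A=0.0437, B=-0.1810, C=(l²−L²−A²−y'²−z²)/(2L)=0.0890
  θ1 = atan2(B,A) + arccos(C/0.1862) = -0.2616
arm 2 (φ=120.0°): x'=0.0265, y'=-0.0687
  A cos θ + B sin θ = C:  0.0635·cos θ + -0.1810·sin θ = 0.0791
  γ=atan2(-0.1810,0.0635)=-1.2333;  ψ=arccos(0.4124)=1.1457;  θ2=γ+ψ≈-0.0875
rotate P by −φ3: (-0.0728, 0.0114, -0.1810)
  A=0.1628, B=-0.1810, C=(l²−L²−A²−y'²−z²)/(2L)=0.0295
  √(A²+B²)=0.2434;  θ3 = -0.8384+1.4494 ≈ 0.6110

θ₁ = -0.2616, θ₂ = -0.0875, θ₃ = 0.6110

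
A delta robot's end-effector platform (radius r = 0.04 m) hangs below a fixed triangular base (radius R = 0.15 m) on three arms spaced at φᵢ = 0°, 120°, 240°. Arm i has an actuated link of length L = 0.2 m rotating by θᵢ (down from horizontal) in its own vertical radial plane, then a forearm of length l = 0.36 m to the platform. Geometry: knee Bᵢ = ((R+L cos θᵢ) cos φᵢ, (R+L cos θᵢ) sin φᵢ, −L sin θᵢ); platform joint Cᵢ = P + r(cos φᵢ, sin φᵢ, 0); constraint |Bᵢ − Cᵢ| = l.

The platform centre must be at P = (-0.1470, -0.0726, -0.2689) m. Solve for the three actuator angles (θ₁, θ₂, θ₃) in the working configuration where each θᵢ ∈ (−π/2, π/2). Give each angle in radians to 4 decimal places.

φ1=0.0° → target in arm frame (-0.1470, -0.0726)
  A=0.2570, B=-0.2689, C=(l²−L²−A²−y'²−z²)/(2L)=-0.1351
  √(A²+B²)=0.3720;  θ1 = -0.8080+1.9424 ≈ 1.1344
rotate P by −φ2: (0.0106, 0.1636, -0.2689)
  A cos θ + B sin θ = C:  0.0994·cos θ + -0.2689·sin θ = -0.0484
  √(A²+B²)=0.2867;  θ2 = -1.2168+1.7403 ≈ 0.5235
φ3=240.0° → target in arm frame (0.1364, -0.0910)
  A cos θ + B sin θ = C:  -0.0264·cos θ + -0.2689·sin θ = 0.0208
  √(A²+B²)=0.2702;  θ3 = -1.6686+1.4938 ≈ -0.1748

θ₁ = 1.1344, θ₂ = 0.5235, θ₃ = -0.1748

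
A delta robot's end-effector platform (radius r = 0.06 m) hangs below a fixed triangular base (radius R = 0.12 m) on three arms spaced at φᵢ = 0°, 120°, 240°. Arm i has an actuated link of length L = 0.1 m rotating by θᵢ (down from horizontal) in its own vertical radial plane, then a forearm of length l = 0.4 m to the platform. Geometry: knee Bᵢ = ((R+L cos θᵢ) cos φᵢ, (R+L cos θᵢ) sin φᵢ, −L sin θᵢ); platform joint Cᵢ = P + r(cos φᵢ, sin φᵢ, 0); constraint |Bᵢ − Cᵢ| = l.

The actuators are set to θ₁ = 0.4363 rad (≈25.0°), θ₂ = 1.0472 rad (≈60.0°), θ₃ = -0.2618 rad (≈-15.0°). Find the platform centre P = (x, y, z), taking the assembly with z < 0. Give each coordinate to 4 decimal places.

(0.0025, -0.1888, -0.3622)

arm 1 at φ=0.0°: e+L cos θ1 = 0.1506;  centre 1 = (0.1506, 0.0000, -0.0423)
centre 2 = (0.1100·cos120.0°, 0.1100·sin120.0°, -0.0866) = (-0.0550, 0.0953, -0.0866)
φ3=240.0°: virtual centre (-0.0783, -0.1356, 0.0259), radius l
|centre ₂|²−|centre ₁|² = -0.0049;  |centre ₃|²−|centre ₁|² = 0.0007
linear system: -0.4113x+0.1905y = -0.0049−-0.0887z; -0.4579x+-0.2712y = 0.0007−0.1363z
det = 0.1988;  x = 0.0060+0.0096z,  y = -0.0127+0.4862z
quadratic in z: (1.2365)z²+(0.0694)z+(-0.1371)=0, √Δ=0.8265 → z ∈ {-0.3622, 0.3061}; z = -0.3622 (taking z<0)
x = 0.0025, y = -0.1888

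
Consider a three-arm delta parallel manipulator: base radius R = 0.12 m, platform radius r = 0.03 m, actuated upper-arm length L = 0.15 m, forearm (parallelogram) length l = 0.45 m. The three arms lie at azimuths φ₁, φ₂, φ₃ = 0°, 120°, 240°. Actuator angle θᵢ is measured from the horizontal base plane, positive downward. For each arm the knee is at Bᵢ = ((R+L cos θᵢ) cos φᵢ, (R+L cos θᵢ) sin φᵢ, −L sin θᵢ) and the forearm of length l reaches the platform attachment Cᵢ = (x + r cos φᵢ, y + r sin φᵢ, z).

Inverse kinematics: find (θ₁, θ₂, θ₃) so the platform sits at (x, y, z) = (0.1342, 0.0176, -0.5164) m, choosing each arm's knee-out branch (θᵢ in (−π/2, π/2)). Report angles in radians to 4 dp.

θ₁ = 0.5235, θ₂ = 1.1345, θ₃ = 1.2219

φ1=0.0° → target in arm frame (0.1342, 0.0176)
  A=-0.0442, B=-0.5164, C=(l²−L²−A²−y'²−z²)/(2L)=-0.2964
  γ=atan2(-0.5164,-0.0442)=-1.6562;  ψ=arccos(-0.5720)=2.1797;  θ1=γ+ψ≈0.5235
arm 2 (φ=120.0°): x'=-0.0519, y'=-0.1250
  A cos θ + B sin θ = C:  0.1419·cos θ + -0.5164·sin θ = -0.4081
  γ=atan2(-0.5164,0.1419)=-1.3027;  ψ=arccos(-0.7620)=2.4372;  θ2=γ+ψ≈1.1345
rotate P by −φ3: (-0.0823, 0.1074, -0.5164)
  A cos θ + B sin θ = C:  0.1723·cos θ + -0.5164·sin θ = -0.4264
  √(A²+B²)=0.5444;  θ3 = -1.2487+2.4706 ≈ 1.2219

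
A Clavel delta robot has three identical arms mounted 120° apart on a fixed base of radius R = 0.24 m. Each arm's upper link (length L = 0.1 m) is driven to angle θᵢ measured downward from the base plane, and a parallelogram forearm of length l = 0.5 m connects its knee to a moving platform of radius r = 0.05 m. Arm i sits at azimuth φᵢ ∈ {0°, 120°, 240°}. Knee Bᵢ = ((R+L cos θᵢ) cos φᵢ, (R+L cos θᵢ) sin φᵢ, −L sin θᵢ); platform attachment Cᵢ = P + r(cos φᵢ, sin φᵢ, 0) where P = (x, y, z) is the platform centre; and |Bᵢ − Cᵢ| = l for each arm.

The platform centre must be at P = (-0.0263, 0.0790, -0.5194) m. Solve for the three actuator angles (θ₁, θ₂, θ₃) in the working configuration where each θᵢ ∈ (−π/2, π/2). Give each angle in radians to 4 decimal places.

θ₁ = 1.2215, θ₂ = 0.6108, θ₃ = 1.3967

φ1=0.0° → target in arm frame (-0.0263, 0.0790)
  A cos θ + B sin θ = C:  0.2163·cos θ + -0.5194·sin θ = -0.4140
  θ1 = atan2(B,A) + arccos(C/0.5626) = 1.2215
rotate P by −φ2: (0.0816, -0.0167, -0.5194)
  A=0.1084, B=-0.5194, C=(l²−L²−A²−y'²−z²)/(2L)=-0.2091
  γ=atan2(-0.5194,0.1084)=-1.3650;  ψ=arccos(-0.3940)=1.9758;  θ2=γ+ψ≈0.6108
φ3=240.0° → target in arm frame (-0.0553, -0.0623)
  e−x'=0.2453;  (l²−L²−(e−x')²−y'²−z²)/2L = -0.4691
  √(A²+B²)=0.5744;  θ3 = -1.1296+2.5263 ≈ 1.3967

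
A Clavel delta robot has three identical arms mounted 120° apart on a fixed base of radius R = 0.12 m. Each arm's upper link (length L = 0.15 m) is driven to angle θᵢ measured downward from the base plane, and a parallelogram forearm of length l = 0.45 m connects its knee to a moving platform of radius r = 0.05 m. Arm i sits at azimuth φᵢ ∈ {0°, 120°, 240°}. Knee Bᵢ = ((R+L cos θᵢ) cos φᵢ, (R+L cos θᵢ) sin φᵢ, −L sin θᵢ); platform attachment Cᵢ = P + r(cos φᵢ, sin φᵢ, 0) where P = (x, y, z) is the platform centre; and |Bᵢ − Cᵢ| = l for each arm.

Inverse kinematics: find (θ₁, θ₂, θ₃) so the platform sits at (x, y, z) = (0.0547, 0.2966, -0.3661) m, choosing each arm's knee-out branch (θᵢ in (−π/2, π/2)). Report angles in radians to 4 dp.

rotate P by −φ1: (0.0547, 0.2966, -0.3661)
  A=0.0153, B=-0.3661, C=(l²−L²−A²−y'²−z²)/(2L)=-0.1408
  θ1 = atan2(B,A) + arccos(C/0.3664) = 0.4361
arm 2 (φ=120.0°): x'=0.2295, y'=-0.1957
  e−x'=-0.1595;  (l²−L²−(e−x')²−y'²−z²)/2L = -0.0592
  θ2 = atan2(B,A) + arccos(C/0.3993) = -0.2621
φ3=240.0° → target in arm frame (-0.2842, -0.1009)
  e−x'=0.3542;  (l²−L²−(e−x')²−y'²−z²)/2L = -0.2989
  θ3 = atan2(B,A) + arccos(C/0.5094) = 1.3961

θ₁ = 0.4361, θ₂ = -0.2621, θ₃ = 1.3961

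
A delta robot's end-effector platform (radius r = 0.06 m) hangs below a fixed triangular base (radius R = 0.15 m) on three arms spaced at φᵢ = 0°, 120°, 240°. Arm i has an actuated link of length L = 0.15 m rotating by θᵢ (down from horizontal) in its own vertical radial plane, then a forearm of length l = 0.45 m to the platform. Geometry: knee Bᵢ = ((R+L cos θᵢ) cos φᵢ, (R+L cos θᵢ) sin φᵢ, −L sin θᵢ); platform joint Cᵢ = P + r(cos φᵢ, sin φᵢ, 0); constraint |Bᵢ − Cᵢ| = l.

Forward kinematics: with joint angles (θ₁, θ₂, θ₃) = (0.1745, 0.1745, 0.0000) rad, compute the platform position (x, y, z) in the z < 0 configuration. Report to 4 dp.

centre 1 = (0.2377·cos0.0°, 0.2377·sin0.0°, -0.0260) = (0.2377, 0.0000, -0.0260)
centre 2 = (0.2377·cos120.0°, 0.2377·sin120.0°, -0.0260) = (-0.1189, 0.2059, -0.0260)
arm 3 at φ=240.0°: e+L cos θ3 = 0.2400;  centre 3 = (-0.1200, -0.2078, 0.0000)
subtract pairs → two planes through P
plane₁₂: -0.7132x+0.4117y+0.0000z = 0.0000
det = 0.5910;  x = -0.0003+0.0363z,  y = -0.0005+0.0628z
into |P−centre ₁|² = l²: 1.0053z² + 0.0348z + -0.1452 = 0;  Δ = 0.5850;  z = -0.3977 or 0.3631 → z<0 root = -0.3977
x = -0.0147, y = -0.0255

(-0.0147, -0.0255, -0.3977)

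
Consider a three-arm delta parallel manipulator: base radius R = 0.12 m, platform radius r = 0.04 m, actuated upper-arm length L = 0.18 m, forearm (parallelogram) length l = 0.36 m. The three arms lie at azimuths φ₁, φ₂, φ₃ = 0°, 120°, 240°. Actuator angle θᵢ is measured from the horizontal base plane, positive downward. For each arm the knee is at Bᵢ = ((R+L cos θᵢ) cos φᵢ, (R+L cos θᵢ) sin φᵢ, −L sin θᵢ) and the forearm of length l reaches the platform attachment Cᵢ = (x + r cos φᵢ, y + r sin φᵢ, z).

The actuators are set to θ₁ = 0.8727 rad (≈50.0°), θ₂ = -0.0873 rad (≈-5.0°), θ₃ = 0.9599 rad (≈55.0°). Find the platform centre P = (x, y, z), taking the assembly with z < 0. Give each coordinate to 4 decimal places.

centre 1 = (0.1957·cos0.0°, 0.1957·sin0.0°, -0.1379) = (0.1957, 0.0000, -0.1379)
arm 2 at φ=120.0°: ρ2 = 0.2593;  centre 2 = (-0.1297, 0.2246, 0.0157)
φ3=240.0°: virtual centre (-0.0916, -0.1587, -0.1474), radius l
|centre ₂|²−|centre ₁|² = 0.0102;  |centre ₃|²−|centre ₁|² = -0.0020
[-0.6507 0.4491 0.3072]·P = 0.0102;  [-0.5746 -0.3174 -0.0191]·P = -0.0020
det = 0.4646;  x = -0.0050+0.1914z,  y = 0.0154+-0.4067z
into |P−centre ₁|² = l²: 1.2020z² + 0.1865z + -0.0701 = 0;  Δ = 0.3716;  z = -0.3311 or 0.1760 → z<0 root = -0.3311
x = -0.0684, y = 0.1500

(-0.0684, 0.1500, -0.3311)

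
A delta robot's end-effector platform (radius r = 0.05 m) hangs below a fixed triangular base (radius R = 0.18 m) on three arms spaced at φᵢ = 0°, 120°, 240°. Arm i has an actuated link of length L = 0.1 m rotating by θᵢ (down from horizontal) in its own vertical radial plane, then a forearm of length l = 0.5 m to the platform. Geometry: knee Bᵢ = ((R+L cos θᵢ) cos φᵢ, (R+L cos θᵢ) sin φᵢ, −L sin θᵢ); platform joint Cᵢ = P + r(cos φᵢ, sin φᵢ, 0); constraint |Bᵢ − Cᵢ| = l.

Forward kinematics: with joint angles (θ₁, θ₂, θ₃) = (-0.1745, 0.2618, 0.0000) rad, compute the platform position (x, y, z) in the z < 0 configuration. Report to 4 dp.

arm 1 at φ=0.0°: (R−r)+L cos θ1 = 0.2285;  centre 1 = (0.2285, 0.0000, 0.0174)
centre 2 = (0.2266·cos120.0°, 0.2266·sin120.0°, -0.0259) = (-0.1133, 0.1962, -0.0259)
φ3=240.0°: virtual centre (-0.1150, -0.1992, 0.0000), radius l
subtract pairs → two planes through P
[-0.6836 0.3925 -0.0865]·P = -0.0005;  [-0.6870 -0.3984 -0.0347]·P = 0.0004
Cramer: x(z) = 0.0001-0.0887z;  y(z) = -0.0011+0.0658z
sphere 1 gives Az²+Bz+C=0 with A=1.0122, B=0.0057, C=-0.1975;  B²−4AC=0.7998;  roots -0.4446, 0.4390;  negative root z = -0.4446
x = 0.0395, y = -0.0304

(0.0395, -0.0304, -0.4446)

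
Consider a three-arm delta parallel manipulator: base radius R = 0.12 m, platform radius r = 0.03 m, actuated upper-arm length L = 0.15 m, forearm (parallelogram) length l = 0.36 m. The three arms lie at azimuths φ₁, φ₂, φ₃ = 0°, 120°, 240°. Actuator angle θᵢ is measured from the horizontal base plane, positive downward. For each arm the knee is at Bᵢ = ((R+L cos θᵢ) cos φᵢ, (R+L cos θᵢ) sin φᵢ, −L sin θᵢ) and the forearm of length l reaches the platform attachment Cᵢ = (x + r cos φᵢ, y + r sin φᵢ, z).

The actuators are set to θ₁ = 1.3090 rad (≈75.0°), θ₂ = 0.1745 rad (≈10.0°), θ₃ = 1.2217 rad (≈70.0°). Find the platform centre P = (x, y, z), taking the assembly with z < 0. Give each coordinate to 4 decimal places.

φ1=0.0°: virtual centre (0.1288, 0.0000, -0.1449), radius l
O2 = (0.2377·cos120.0°, 0.2377·sin120.0°, -0.0260) = (-0.1189, 0.2059, -0.0260)
φ3=240.0°: virtual centre (-0.0707, -0.1224, -0.1410), radius l
eliminate P² terms by subtracting sphere 1 from 2 and 3
plane₁₂: -0.4954x+0.4117y+0.2377z = 0.0196
Cramer: x(z) = -0.0200+0.2151z;  y(z) = 0.0235-0.3185z
into |P−O₁|² = l²: 1.1477z² + 0.2108z + -0.0859 = 0;  Δ = 0.4387;  z = -0.3804 or 0.1967 → z<0 root = -0.3804
x = -0.1019, y = 0.1446

(-0.1019, 0.1446, -0.3804)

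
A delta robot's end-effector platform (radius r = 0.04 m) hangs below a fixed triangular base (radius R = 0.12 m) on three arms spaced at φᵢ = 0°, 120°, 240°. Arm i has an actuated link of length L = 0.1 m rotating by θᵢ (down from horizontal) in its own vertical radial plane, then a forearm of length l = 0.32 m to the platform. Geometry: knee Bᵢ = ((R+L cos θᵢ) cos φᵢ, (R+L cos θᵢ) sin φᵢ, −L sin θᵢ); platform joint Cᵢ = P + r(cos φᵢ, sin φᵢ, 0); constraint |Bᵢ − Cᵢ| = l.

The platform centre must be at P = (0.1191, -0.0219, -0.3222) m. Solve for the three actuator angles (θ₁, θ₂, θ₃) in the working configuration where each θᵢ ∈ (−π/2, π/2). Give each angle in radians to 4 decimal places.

θ₁ = 0.0875, θ₂ = 1.1351, θ₃ = 0.9602

arm 1 (φ=0.0°): x'=0.1191, y'=-0.0219
  e−x'=-0.0391;  (l²−L²−(e−x')²−y'²−z²)/2L = -0.0671
  θ1 = atan2(B,A) + arccos(C/0.3246) = 0.0875
rotate P by −φ2: (-0.0785, -0.0922, -0.3222)
  A cos θ + B sin θ = C:  0.1585·cos θ + -0.3222·sin θ = -0.2252
  √(A²+B²)=0.3591;  θ2 = -1.1136+2.2487 ≈ 1.1351
φ3=240.0° → target in arm frame (-0.0406, 0.1141)
  A=0.1206, B=-0.3222, C=(l²−L²−A²−y'²−z²)/(2L)=-0.1949
  θ3 = atan2(B,A) + arccos(C/0.3440) = 0.9602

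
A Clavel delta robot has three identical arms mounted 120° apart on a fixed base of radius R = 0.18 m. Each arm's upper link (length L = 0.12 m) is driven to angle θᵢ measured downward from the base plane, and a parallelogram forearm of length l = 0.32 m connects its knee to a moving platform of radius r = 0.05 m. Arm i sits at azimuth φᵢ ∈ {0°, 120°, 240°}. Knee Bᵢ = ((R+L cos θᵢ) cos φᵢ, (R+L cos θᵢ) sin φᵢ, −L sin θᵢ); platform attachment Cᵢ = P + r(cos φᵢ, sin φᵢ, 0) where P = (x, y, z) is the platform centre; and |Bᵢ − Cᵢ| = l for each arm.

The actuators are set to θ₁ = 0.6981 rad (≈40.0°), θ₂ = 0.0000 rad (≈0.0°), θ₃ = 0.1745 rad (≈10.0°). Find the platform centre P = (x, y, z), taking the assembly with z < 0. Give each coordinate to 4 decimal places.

φ1=0.0°: virtual centre (0.2219, 0.0000, -0.0771), radius l
arm 2 at φ=120.0°: (R−r)+L cos θ2 = 0.2500;  S2 = (-0.1250, 0.2165, 0.0000)
φ3=240.0°: virtual centre (-0.1241, -0.2149, -0.0208), radius l
|S₂|²−|S₁|² = 0.0073;  |S₃|²−|S₁|² = 0.0068
plane₁₂: -0.6939x+0.4330y+0.1543z = 0.0073
Cramer: x(z) = -0.0102+0.1924z;  y(z) = 0.0005-0.0479z
sphere 1 gives Az²+Bz+C=0 with A=1.0393, B=0.0649, C=-0.0426;  B²−4AC=0.1812;  roots -0.2360, 0.1736;  negative root z = -0.2360
x = -0.0556, y = 0.0118

(-0.0556, 0.0118, -0.2360)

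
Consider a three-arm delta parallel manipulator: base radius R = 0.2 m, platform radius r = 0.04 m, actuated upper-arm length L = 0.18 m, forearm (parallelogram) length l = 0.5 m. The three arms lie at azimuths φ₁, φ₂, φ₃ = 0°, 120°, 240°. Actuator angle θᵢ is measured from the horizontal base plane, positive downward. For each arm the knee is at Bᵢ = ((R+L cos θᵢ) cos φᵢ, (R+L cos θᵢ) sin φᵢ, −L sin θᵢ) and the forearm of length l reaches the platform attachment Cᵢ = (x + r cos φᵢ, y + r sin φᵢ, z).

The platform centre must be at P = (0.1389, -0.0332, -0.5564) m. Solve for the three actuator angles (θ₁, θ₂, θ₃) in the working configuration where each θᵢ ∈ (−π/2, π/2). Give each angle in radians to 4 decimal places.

θ₁ = 0.5233, θ₂ = 1.3089, θ₃ = 1.1344

arm 1 (φ=0.0°): x'=0.1389, y'=-0.0332
  A=0.0211, B=-0.5564, C=(l²−L²−A²−y'²−z²)/(2L)=-0.2598
  γ=atan2(-0.5564,0.0211)=-1.5329;  ψ=arccos(-0.4666)=2.0562;  θ1=γ+ψ≈0.5233
arm 2 (φ=120.0°): x'=-0.0982, y'=-0.1037
  A cos θ + B sin θ = C:  0.2582·cos θ + -0.5564·sin θ = -0.4706
  √(A²+B²)=0.6134;  θ2 = -1.1363+2.4452 ≈ 1.3089
rotate P by −φ3: (-0.0407, 0.1369, -0.5564)
  A=0.2007, B=-0.5564, C=(l²−L²−A²−y'²−z²)/(2L)=-0.4194
  √(A²+B²)=0.5915;  θ3 = -1.2246+2.3591 ≈ 1.1344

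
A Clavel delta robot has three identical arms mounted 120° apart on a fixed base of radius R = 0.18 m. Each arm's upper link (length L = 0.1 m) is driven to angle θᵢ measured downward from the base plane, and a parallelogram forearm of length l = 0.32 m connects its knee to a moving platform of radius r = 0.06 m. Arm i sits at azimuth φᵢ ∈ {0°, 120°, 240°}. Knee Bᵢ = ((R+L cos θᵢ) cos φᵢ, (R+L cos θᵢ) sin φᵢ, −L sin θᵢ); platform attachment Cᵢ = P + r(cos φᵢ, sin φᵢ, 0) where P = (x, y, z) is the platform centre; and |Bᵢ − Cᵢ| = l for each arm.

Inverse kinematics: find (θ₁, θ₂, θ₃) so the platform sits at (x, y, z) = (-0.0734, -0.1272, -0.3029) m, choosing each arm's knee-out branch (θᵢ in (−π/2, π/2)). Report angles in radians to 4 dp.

rotate P by −φ1: (-0.0734, -0.1272, -0.3029)
  e−x'=0.1934;  (l²−L²−(e−x')²−y'²−z²)/2L = -0.2647
  θ1 = atan2(B,A) + arccos(C/0.3594) = 1.3960
rotate P by −φ2: (-0.0735, 0.1272, -0.3029)
  A=0.1935, B=-0.3029, C=(l²−L²−A²−y'²−z²)/(2L)=-0.2647
  θ2 = atan2(B,A) + arccos(C/0.3594) = 1.3964
φ3=240.0° → target in arm frame (0.1469, 0.0000)
  e−x'=-0.0269;  (l²−L²−(e−x')²−y'²−z²)/2L = -0.0003
  √(A²+B²)=0.3041;  θ3 = -1.6592+1.5719 ≈ -0.0873

θ₁ = 1.3960, θ₂ = 1.3964, θ₃ = -0.0873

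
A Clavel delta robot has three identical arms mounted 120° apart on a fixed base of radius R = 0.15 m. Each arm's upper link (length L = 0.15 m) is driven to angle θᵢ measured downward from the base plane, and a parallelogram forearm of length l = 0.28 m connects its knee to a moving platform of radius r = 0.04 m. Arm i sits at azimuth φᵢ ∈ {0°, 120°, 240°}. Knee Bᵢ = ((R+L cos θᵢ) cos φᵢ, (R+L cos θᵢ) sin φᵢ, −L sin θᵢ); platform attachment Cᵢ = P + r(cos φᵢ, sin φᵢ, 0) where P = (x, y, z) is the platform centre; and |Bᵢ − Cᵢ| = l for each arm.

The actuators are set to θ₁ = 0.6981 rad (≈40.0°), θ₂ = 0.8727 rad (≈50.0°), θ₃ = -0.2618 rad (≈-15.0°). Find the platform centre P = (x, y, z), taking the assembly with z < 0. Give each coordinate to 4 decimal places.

(-0.0282, -0.0822, -0.1834)

φ1=0.0°: virtual centre (0.2249, 0.0000, -0.0964), radius l
arm 2 at φ=120.0°: (R−r)+L cos θ2 = 0.2064;  S2 = (-0.1032, 0.1788, -0.1149)
φ3=240.0°: virtual centre (-0.1274, -0.2207, 0.0388), radius l
|S₂|²−|S₁|² = -0.0041;  |S₃|²−|S₁|² = 0.0066
plane₁₂: -0.6562x+0.3575y+-0.0370z = -0.0041
Cramer: x(z) = -0.0010+0.1484z;  y(z) = -0.0133+0.3758z
quadratic in z: (1.1632)z²+(0.1158)z+(-0.0179)=0, √Δ=0.3108 → z ∈ {-0.1834, 0.0838}; z = -0.1834 (taking z<0)
x = -0.0282, y = -0.0822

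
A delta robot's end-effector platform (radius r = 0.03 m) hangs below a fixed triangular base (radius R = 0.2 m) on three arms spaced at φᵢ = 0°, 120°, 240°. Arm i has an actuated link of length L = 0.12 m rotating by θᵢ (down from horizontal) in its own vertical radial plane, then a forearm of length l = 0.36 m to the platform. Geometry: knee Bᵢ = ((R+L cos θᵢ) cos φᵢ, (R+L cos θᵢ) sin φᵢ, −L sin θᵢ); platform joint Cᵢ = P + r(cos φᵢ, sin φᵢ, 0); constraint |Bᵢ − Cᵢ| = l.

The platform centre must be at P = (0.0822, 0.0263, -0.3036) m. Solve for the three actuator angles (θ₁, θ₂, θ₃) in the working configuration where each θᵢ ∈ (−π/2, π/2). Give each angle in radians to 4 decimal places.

rotate P by −φ1: (0.0822, 0.0263, -0.3036)
  A cos θ + B sin θ = C:  0.0878·cos θ + -0.3036·sin θ = 0.0609
  γ=atan2(-0.3036,0.0878)=-1.2893;  ψ=arccos(0.1928)=1.3767;  θ1=γ+ψ≈0.0875
φ2=120.0° → target in arm frame (-0.0183, -0.0843)
  e−x'=0.1883;  (l²−L²−(e−x')²−y'²−z²)/2L = -0.0815
  √(A²+B²)=0.3573;  θ2 = -1.0156+1.8008 ≈ 0.7853
φ3=240.0° → target in arm frame (-0.0639, 0.0580)
  A=0.2339, B=-0.3036, C=(l²−L²−A²−y'²−z²)/(2L)=-0.1460
  √(A²+B²)=0.3832;  θ3 = -0.9144+1.9616 ≈ 1.0472

θ₁ = 0.0875, θ₂ = 0.7853, θ₃ = 1.0472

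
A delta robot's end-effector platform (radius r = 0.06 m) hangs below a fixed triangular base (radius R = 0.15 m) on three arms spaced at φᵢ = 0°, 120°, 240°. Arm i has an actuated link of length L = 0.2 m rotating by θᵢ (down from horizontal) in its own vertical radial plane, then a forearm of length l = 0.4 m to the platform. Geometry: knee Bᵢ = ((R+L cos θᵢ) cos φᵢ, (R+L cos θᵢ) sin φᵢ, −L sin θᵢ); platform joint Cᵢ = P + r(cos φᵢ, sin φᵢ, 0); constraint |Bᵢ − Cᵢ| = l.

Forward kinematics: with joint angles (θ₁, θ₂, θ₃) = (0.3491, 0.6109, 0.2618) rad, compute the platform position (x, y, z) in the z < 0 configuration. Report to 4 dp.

(0.0170, -0.0558, -0.3664)

centre 1 = (0.2779·cos0.0°, 0.2779·sin0.0°, -0.0684) = (0.2779, 0.0000, -0.0684)
arm 2 at φ=120.0°: ρ2 = 0.2538;  centre 2 = (-0.1269, 0.2198, -0.1147)
φ3=240.0°: virtual centre (-0.1416, -0.2452, -0.0518), radius l
eliminate P² terms by subtracting sphere 1 from 2 and 3
[-0.8097 0.4396 -0.0926]·P = -0.0043;  [-0.8391 -0.4905 0.0333]·P = 0.0009
det = 0.7660;  x = 0.0022+-0.0402z,  y = -0.0058+0.1366z
quadratic in z: (1.0203)z²+(0.1574)z+(-0.0793)=0, √Δ=0.5902 → z ∈ {-0.3664, 0.2121}; z = -0.3664 (taking z<0)
x = 0.0170, y = -0.0558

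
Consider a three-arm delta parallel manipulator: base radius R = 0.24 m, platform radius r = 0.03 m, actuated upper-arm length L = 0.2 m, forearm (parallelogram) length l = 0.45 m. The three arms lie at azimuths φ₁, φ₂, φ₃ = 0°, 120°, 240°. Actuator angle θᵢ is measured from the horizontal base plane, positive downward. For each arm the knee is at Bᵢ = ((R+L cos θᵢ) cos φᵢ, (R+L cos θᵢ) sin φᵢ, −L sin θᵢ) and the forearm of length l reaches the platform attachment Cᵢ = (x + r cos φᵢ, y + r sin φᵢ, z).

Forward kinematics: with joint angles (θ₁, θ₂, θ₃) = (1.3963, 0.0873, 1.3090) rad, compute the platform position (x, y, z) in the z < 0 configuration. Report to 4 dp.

(-0.1130, 0.1645, -0.4150)

S1 = (0.2447·cos0.0°, 0.2447·sin0.0°, -0.1970) = (0.2447, 0.0000, -0.1970)
arm 2 at φ=120.0°: (R−r)+L cos θ2 = 0.4092;  S2 = (-0.2046, 0.3544, -0.0174)
S3 = (0.2618·cos240.0°, 0.2618·sin240.0°, -0.1932) = (-0.1309, -0.2267, -0.1932)
subtract pairs → two planes through P
[-0.8987 0.7088 0.3590]·P = 0.0691;  [-0.7512 -0.4534 0.0076]·P = 0.0072
Cramer: x(z) = -0.0387+0.1789z;  y(z) = 0.0484-0.2797z
sphere 1 gives Az²+Bz+C=0 with A=1.1103, B=0.2654, C=-0.0810;  B²−4AC=0.4303;  roots -0.4150, 0.1759;  negative root z = -0.4150
x = -0.1130, y = 0.1645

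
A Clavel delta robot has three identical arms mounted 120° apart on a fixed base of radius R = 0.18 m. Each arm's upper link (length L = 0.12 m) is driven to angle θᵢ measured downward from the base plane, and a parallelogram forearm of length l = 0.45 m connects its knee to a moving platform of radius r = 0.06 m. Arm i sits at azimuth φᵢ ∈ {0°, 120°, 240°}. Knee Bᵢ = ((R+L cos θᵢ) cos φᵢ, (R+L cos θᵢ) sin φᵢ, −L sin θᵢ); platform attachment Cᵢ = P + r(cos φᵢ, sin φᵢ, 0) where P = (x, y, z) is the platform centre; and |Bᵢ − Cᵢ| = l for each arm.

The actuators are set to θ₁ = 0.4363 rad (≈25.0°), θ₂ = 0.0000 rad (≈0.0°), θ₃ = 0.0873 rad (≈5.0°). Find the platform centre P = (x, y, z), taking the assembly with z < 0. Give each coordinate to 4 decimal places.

φ1=0.0°: virtual centre (0.2288, 0.0000, -0.0507), radius l
centre 2 = (0.2400·cos120.0°, 0.2400·sin120.0°, 0.0000) = (-0.1200, 0.2078, 0.0000)
centre 3 = (0.2395·cos240.0°, 0.2395·sin240.0°, -0.0105) = (-0.1198, -0.2075, -0.0105)
eliminate P² terms by subtracting sphere 1 from 2 and 3
[-0.6975 0.4157 0.1014]·P = 0.0027;  [-0.6971 -0.4149 0.0805]·P = 0.0026
Cramer: x(z) = -0.0038+0.1304z;  y(z) = 0.0001-0.0251z
into |P−centre ₁|² = l²: 1.0176z² + 0.0408z + -0.1458 = 0;  Δ = 0.5954;  z = -0.3991 or 0.3591 → z<0 root = -0.3991
x = -0.0558, y = 0.0102

(-0.0558, 0.0102, -0.3991)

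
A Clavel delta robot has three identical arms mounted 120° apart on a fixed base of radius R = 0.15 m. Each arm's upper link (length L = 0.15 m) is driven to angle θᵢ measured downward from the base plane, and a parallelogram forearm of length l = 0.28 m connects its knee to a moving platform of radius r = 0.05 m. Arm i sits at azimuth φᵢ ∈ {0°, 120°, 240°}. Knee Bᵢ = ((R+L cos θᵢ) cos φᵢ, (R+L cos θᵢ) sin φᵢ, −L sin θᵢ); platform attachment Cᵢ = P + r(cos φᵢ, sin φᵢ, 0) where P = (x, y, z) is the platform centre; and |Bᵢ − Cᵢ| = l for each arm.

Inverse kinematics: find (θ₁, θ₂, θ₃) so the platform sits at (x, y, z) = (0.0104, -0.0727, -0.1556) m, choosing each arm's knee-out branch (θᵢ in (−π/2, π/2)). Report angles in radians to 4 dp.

rotate P by −φ1: (0.0104, -0.0727, -0.1556)
  A=0.0896, B=-0.1556, C=(l²−L²−A²−y'²−z²)/(2L)=0.0613
  √(A²+B²)=0.1796;  θ1 = -1.0483+1.2227 ≈ 0.1743
arm 2 (φ=120.0°): x'=-0.0682, y'=0.0273
  A cos θ + B sin θ = C:  0.1682·cos θ + -0.1556·sin θ = 0.0089
  √(A²+B²)=0.2291;  θ2 = -0.7466+1.5320 ≈ 0.7854
arm 3 (φ=240.0°): x'=0.0578, y'=0.0454
  e−x'=0.0422;  (l²−L²−(e−x')²−y'²−z²)/2L = 0.0928
  √(A²+B²)=0.1612;  θ3 = -1.3057+0.9573 ≈ -0.3484

θ₁ = 0.1743, θ₂ = 0.7854, θ₃ = -0.3484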